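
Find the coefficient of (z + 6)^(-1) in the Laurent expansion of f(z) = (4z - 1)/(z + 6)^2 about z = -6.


Step 1: Write the numerator in powers of (z + 6): 4z - 1 = 4(z + 6) + (4*(-6) - 1) = 4(z + 6) - 25
Step 2: Divide by (z + 6)^2: f(z) = -25(z + 6)^(-2) + 4(z + 6)^(-1)
Step 3: This finite sum is the Laurent series of f about z = -6.
Step 4: Coefficient of (z + 6)^(-1) = coefficient of (z + 6) in the re-centred numerator = 4

4


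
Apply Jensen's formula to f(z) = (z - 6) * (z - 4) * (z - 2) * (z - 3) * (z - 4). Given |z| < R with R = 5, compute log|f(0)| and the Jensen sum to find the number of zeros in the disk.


Jensen's formula: (1/2pi)*integral log|f(Re^it)|dt = log|f(0)| + sum_{|a_k|<R} log(R/|a_k|)
Step 1: f(0) = (-6) * (-4) * (-2) * (-3) * (-4) = -576
Step 2: log|f(0)| = log|6| + log|4| + log|2| + log|3| + log|4| = 6.3561
Step 3: Zeros inside |z| < 5: 4, 2, 3, 4
Step 4: Jensen sum = log(5/4) + log(5/2) + log(5/3) + log(5/4) = 1.8734
Step 5: n(R) = number of terms in the Jensen sum = count of zeros inside |z| < 5 = 4

4


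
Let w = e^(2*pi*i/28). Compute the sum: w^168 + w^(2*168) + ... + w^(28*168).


Step 1: The sum sum_{j=1}^{n} w^(k*j) equals n if n | k, else 0.
Step 2: Here n = 28, k = 168
Step 3: Does n divide k? 28 | 168 -> True
Step 4: Sum = 28

28


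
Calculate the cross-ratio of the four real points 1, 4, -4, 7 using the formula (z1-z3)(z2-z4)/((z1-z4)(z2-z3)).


Step 1: (z1-z3)(z2-z4) = 5 * (-3) = -15
Step 2: (z1-z4)(z2-z3) = (-6) * 8 = -48
Step 3: Cross-ratio = 15/48 = 5/16

5/16


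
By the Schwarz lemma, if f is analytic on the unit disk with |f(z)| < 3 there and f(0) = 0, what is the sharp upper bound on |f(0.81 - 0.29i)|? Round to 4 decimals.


Step 1: g = f/3 maps D -> D with g(0) = 0, so by the Schwarz lemma |g(z)| <= |z|, i.e. |f(z)| <= 3|z|; this is sharp (f(z) = 3z).
Step 2: |z0|^2 = 0.81^2 + (-0.29)^2 = 0.7402
Step 3: |z0| = sqrt(0.7402) = 0.860349
Step 4: Best bound = 3 * |z0| = 3 * 0.860349 = 2.581

2.581


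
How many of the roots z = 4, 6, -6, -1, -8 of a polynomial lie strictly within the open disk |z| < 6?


Step 1: Check each root:
  z = 4: |4| = 4 < 6
  z = 6: |6| = 6 >= 6
  z = -6: |-6| = 6 >= 6
  z = -1: |-1| = 1 < 6
  z = -8: |-8| = 8 >= 6
Step 2: Count = 2

2


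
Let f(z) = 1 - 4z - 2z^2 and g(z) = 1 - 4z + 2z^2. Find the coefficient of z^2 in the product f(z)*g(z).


Step 1: z^2 term in f*g comes from: (1)*(2z^2) + (-4z)*(-4z) + (-2z^2)*(1)
Step 2: = 2 + 16 - 2
Step 3: = 16

16


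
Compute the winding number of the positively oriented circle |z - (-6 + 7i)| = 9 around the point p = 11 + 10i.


Step 1: Center c = (-6, 7), radius = 9
Step 2: |p - c|^2 = 17^2 + 3^2 = 298
Step 3: r^2 = 81
Step 4: |p-c| > r so winding number = 0

0


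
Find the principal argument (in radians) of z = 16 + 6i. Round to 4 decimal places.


Step 1: z = 16 + 6i
Step 2: arg(z) = atan2(6, 16)
Step 3: arg(z) = 0.3588

0.3588


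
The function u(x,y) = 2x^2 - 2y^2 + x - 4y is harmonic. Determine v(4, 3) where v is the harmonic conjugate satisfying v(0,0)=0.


Step 1: v_x = -u_y = 4y + 4
Step 2: v_y = u_x = 4x + 1
Step 3: v = 4xy + 4x + y + C
Step 4: v(0,0) = 0 => C = 0
Step 5: v(4, 3) = 67

67


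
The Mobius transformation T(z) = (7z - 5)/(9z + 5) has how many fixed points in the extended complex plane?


Step 1: Fixed points satisfy T(z) = z
Step 2: 9z^2 - 2z + 5 = 0
Step 3: Discriminant = (-2)^2 - 4*9*5 = -176
Step 4: Number of fixed points = 2

2


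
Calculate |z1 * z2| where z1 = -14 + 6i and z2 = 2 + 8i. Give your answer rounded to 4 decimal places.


Step 1: |z1| = sqrt((-14)^2 + 6^2) = sqrt(232)
Step 2: |z2| = sqrt(2^2 + 8^2) = sqrt(68)
Step 3: |z1*z2| = |z1|*|z2| = sqrt(232) * sqrt(68) = sqrt(232 * 68) = sqrt(15776)
Step 4: = 125.6025

125.6025


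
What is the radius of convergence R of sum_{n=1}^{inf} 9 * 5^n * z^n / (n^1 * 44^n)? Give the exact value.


Step 1: General term a_n = 9 * 5^n / (n^1 * 44^n)
Step 2: By the root test, |a_n|^(1/n) = 9^(1/n) * 5 / (n^(1/n) * 44) -> 5/44 as n -> infinity (since 9^(1/n) -> 1 and n^(1/n) -> 1)
Step 3: R = 1/lim|a_n|^(1/n) = 44/5

44/5


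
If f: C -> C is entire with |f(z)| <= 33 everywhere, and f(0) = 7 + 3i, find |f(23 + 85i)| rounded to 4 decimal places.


Step 1: By Liouville's theorem, a bounded entire function is constant.
Step 2: f(z) = f(0) = 7 + 3i for all z.
Step 3: |f(w)| = |7 + 3i| = sqrt(49 + 9)
Step 4: = 7.6158

7.6158


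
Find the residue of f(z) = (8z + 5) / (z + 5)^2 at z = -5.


Step 1: Pole of order 2 at z = -5
Step 2: Res = lim d/dz [(z + 5)^2 * f(z)] as z -> -5
Step 3: (z + 5)^2 * f(z) = 8z + 5
Step 4: d/dz[8z + 5] = 8

8


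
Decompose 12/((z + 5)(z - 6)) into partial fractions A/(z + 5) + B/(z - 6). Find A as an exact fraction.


Step 1: Multiply both sides by (z + 5) and set z = -5
Step 2: A = 12 / (-5 - 6)
Step 3: A = 12 / (-11)
Step 4: A = -12/11

-12/11


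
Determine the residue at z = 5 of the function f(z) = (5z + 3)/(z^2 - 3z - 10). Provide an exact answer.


Step 1: Q(z) = z^2 - 3z - 10 = (z - 5)(z + 2)
Step 2: Q'(z) = 2z - 3
Step 3: Q'(5) = 7, P(5) = 28
Step 4: Res = P(5)/Q'(5) = 28/7 = 4

4


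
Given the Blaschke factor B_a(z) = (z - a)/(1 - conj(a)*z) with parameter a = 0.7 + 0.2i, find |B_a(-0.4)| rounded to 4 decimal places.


Step 1: Numerator z0 - a = -0.4 - (0.7 + 0.2i) = -1.1 - 0.2i
Step 2: Denominator 1 - conj(a)*z0 = 1 - (0.7 - 0.2i)*(-0.4) = 1.28 - 0.08i
Step 3: |z0 - a|^2 = (-1.1)^2 + (-0.2)^2 = 1.25; |1 - conj(a)*z0|^2 = 1.28^2 + (-0.08)^2 = 1.6448
Step 4: |B_a(-0.4)| = sqrt(1.25 / 1.6448) = sqrt(0.759971)
Step 5: = 0.8718

0.8718


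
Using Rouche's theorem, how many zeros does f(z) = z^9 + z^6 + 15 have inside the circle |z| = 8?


Step 1: On |z| = 8 the three terms have sizes |z^9| = 8^9 = 134217728, |z^6| = 8^6 = 262144, |15| = 15
Step 2: The dominant term is g(z) = z^9; let h(z) = z^6 + 15 so f = g + h
Step 3: On |z| = 8: |g| = 134217728 and |h| <= 262144 + 15 = 262159
Step 4: Since 134217728 > 262159, |h| < |g| on |z| = 8, so by Rouche f has the same number of zeros as g inside |z| < 8
Step 5: g(z) = z^9 has 9 zeros (all at the origin) inside |z| < 8. Answer = 9

9


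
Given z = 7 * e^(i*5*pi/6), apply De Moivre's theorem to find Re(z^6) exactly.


Step 1: By De Moivre's theorem, z^6 = 7^6 * e^(i*6*5*pi/6) = 117649 * (cos(5*pi) + i*sin(5*pi))
Step 2: |z|^6 = 7^6 = 117649
Step 3: Reduce the angle mod 2*pi: 5*pi - 4*pi = pi
Step 4: cos(pi) = -1
Step 5: Re(z^6) = 117649 * (-1) = -117649

-117649


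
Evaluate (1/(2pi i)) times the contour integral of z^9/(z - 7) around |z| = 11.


Step 1: f(z) = z^9, a = 7 is inside |z| = 11
Step 2: By Cauchy integral formula: (1/(2pi*i)) * integral = f(a)
Step 3: f(7) = 7^9 = 40353607

40353607


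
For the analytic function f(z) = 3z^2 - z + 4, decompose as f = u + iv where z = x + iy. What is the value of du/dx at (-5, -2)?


Step 1: f(z) = 3(x+iy)^2 - (x+iy) + 4
Step 2: u = 3(x^2 - y^2) - x + 4
Step 3: u_x = 6x - 1
Step 4: At (-5, -2): u_x = -30 - 1 = -31

-31


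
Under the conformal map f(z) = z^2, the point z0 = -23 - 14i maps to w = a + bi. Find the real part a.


Step 1: z0 = -23 - 14i
Step 2: z0^2 = (-23)^2 - (-14)^2 + 644i
Step 3: real part = 529 - 196 = 333

333


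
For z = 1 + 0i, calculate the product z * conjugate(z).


Step 1: conj(z) = 1 - 0i
Step 2: z * conj(z) = 1^2 + 0^2
Step 3: = 1 + 0 = 1

1


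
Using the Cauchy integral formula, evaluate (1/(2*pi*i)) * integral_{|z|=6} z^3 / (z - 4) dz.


Step 1: f(z) = z^3, a = 4 is inside |z| = 6
Step 2: By Cauchy integral formula: (1/(2pi*i)) * integral = f(a)
Step 3: f(4) = 4^3 = 64

64


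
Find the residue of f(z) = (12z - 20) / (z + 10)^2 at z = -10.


Step 1: Pole of order 2 at z = -10
Step 2: Res = lim d/dz [(z + 10)^2 * f(z)] as z -> -10
Step 3: (z + 10)^2 * f(z) = 12z - 20
Step 4: d/dz[12z - 20] = 12

12


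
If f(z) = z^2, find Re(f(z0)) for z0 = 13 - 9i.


Step 1: z0 = 13 - 9i
Step 2: z0^2 = 13^2 - (-9)^2 - 234i
Step 3: real part = 169 - 81 = 88

88


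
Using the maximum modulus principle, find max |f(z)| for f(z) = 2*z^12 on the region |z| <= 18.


Step 1: On |z| = 18, |f(z)| = 2 * |z|^12 = 2 * 18^12
Step 2: By maximum modulus principle, maximum is on boundary.
Step 3: Maximum = 2 * 1156831381426176 = 2313662762852352

2313662762852352


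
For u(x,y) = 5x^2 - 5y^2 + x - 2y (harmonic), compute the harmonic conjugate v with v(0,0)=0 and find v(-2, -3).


Step 1: v_x = -u_y = 10y + 2
Step 2: v_y = u_x = 10x + 1
Step 3: v = 10xy + 2x + y + C
Step 4: v(0,0) = 0 => C = 0
Step 5: v(-2, -3) = 53

53


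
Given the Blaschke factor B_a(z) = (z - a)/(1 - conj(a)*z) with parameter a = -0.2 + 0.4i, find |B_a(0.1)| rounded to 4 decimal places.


Step 1: Numerator z0 - a = 0.1 - (-0.2 + 0.4i) = 0.3 - 0.4i
Step 2: Denominator 1 - conj(a)*z0 = 1 - (-0.2 - 0.4i)*0.1 = 1.02 + 0.04i
Step 3: |z0 - a|^2 = 0.3^2 + (-0.4)^2 = 0.25; |1 - conj(a)*z0|^2 = 1.02^2 + 0.04^2 = 1.042
Step 4: |B_a(0.1)| = sqrt(0.25 / 1.042) = sqrt(0.239923)
Step 5: = 0.4898

0.4898


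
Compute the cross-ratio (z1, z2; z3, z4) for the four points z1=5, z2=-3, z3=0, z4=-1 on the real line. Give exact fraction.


Step 1: (z1-z3)(z2-z4) = 5 * (-2) = -10
Step 2: (z1-z4)(z2-z3) = 6 * (-3) = -18
Step 3: Cross-ratio = 10/18 = 5/9

5/9


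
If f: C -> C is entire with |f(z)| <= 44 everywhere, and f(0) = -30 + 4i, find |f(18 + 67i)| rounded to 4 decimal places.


Step 1: By Liouville's theorem, a bounded entire function is constant.
Step 2: f(z) = f(0) = -30 + 4i for all z.
Step 3: |f(w)| = |-30 + 4i| = sqrt(900 + 16)
Step 4: = 30.2655

30.2655


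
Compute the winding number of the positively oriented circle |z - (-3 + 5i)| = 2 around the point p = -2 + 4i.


Step 1: Center c = (-3, 5), radius = 2
Step 2: |p - c|^2 = 1^2 + (-1)^2 = 2
Step 3: r^2 = 4
Step 4: |p-c| < r so winding number = 1

1


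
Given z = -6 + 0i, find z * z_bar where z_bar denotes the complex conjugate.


Step 1: conj(z) = -6 - 0i
Step 2: z * conj(z) = (-6)^2 + 0^2
Step 3: = 36 + 0 = 36

36


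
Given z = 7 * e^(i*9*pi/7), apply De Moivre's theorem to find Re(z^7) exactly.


Step 1: By De Moivre's theorem, z^7 = 7^7 * e^(i*7*9*pi/7) = 823543 * (cos(9*pi) + i*sin(9*pi))
Step 2: |z|^7 = 7^7 = 823543
Step 3: Reduce the angle mod 2*pi: 9*pi - 8*pi = pi
Step 4: cos(pi) = -1
Step 5: Re(z^7) = 823543 * (-1) = -823543

-823543


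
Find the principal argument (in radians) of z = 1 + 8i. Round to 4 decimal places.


Step 1: z = 1 + 8i
Step 2: arg(z) = atan2(8, 1)
Step 3: arg(z) = 1.4464

1.4464


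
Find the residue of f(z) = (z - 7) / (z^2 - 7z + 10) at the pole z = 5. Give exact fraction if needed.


Step 1: Q(z) = z^2 - 7z + 10 = (z - 5)(z - 2)
Step 2: Q'(z) = 2z - 7
Step 3: Q'(5) = 3, P(5) = -2
Step 4: Res = P(5)/Q'(5) = -2/3 = -2/3

-2/3


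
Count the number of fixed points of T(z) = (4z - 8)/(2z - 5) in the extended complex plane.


Step 1: Fixed points satisfy T(z) = z
Step 2: 2z^2 - 9z + 8 = 0
Step 3: Discriminant = (-9)^2 - 4*2*8 = 17
Step 4: Number of fixed points = 2

2


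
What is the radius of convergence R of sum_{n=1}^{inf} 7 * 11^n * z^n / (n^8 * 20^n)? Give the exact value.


Step 1: General term a_n = 7 * 11^n / (n^8 * 20^n)
Step 2: By the root test, |a_n|^(1/n) = 7^(1/n) * 11 / (n^(8/n) * 20) -> 11/20 as n -> infinity (since 7^(1/n) -> 1 and n^(8/n) -> 1)
Step 3: R = 1/lim|a_n|^(1/n) = 20/11

20/11


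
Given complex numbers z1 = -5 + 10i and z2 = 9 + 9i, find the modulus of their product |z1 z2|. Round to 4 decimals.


Step 1: |z1| = sqrt((-5)^2 + 10^2) = sqrt(125)
Step 2: |z2| = sqrt(9^2 + 9^2) = sqrt(162)
Step 3: |z1*z2| = |z1|*|z2| = sqrt(125) * sqrt(162) = sqrt(125 * 162) = sqrt(20250)
Step 4: = 142.3025

142.3025


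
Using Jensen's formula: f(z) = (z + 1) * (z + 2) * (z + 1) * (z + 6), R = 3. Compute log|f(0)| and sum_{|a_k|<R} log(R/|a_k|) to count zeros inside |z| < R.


Jensen's formula: (1/2pi)*integral log|f(Re^it)|dt = log|f(0)| + sum_{|a_k|<R} log(R/|a_k|)
Step 1: f(0) = 1 * 2 * 1 * 6 = 12
Step 2: log|f(0)| = log|-1| + log|-2| + log|-1| + log|-6| = 2.4849
Step 3: Zeros inside |z| < 3: -1, -2, -1
Step 4: Jensen sum = log(3/1) + log(3/2) + log(3/1) = 2.6027
Step 5: n(R) = number of terms in the Jensen sum = count of zeros inside |z| < 3 = 3

3


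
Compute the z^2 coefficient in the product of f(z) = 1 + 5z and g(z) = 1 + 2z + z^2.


Step 1: z^2 term in f*g comes from: (1)*(z^2) + (5z)*(2z) + (0)*(1)
Step 2: = 1 + 10 + 0
Step 3: = 11

11


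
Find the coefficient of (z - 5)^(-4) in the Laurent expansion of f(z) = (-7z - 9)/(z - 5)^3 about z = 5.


Step 1: Write the numerator in powers of (z - 5): -7z - 9 = -7(z - 5) + (-7*5 - 9) = -7(z - 5) - 44
Step 2: Divide by (z - 5)^3: f(z) = -44(z - 5)^(-3) - 7(z - 5)^(-2)
Step 3: This finite sum is the Laurent series of f about z = 5.
Step 4: Only the powers -3 and -2 appear, so the coefficient of (z - 5)^(-4) = 0

0


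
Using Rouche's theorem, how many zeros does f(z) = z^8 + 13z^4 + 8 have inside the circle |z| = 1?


Step 1: On |z| = 1 the three terms have sizes |z^8| = 1^8 = 1, |13z^4| = 13*1^4 = 13, |8| = 8
Step 2: The dominant term is g(z) = 13z^4; let h(z) = z^8 + 8 so f = g + h
Step 3: On |z| = 1: |g| = 13 and |h| <= 1 + 8 = 9
Step 4: Since 13 > 9, |h| < |g| on |z| = 1, so by Rouche f has the same number of zeros as g inside |z| < 1
Step 5: g(z) = 13z^4 has 4 zeros (at the origin, multiplicity 4) inside |z| < 1. Answer = 4

4


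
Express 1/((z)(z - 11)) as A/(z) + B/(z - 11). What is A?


Step 1: Multiply both sides by (z) and set z = 0
Step 2: A = 1 / (0 - 11)
Step 3: A = 1 / (-11)
Step 4: A = -1/11

-1/11


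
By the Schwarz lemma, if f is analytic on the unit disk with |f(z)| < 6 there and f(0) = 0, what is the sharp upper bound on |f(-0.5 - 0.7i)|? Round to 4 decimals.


Step 1: g = f/6 maps D -> D with g(0) = 0, so by the Schwarz lemma |g(z)| <= |z|, i.e. |f(z)| <= 6|z|; this is sharp (f(z) = 6z).
Step 2: |z0|^2 = (-0.5)^2 + (-0.7)^2 = 0.74
Step 3: |z0| = sqrt(0.74) = 0.860233
Step 4: Best bound = 6 * |z0| = 6 * 0.860233 = 5.1614

5.1614


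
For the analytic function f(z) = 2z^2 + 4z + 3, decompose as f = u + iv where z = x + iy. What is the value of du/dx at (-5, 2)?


Step 1: f(z) = 2(x+iy)^2 + 4(x+iy) + 3
Step 2: u = 2(x^2 - y^2) + 4x + 3
Step 3: u_x = 4x + 4
Step 4: At (-5, 2): u_x = -20 + 4 = -16

-16


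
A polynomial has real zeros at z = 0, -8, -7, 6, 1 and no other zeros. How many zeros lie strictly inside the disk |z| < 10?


Step 1: Check each root:
  z = 0: |0| = 0 < 10
  z = -8: |-8| = 8 < 10
  z = -7: |-7| = 7 < 10
  z = 6: |6| = 6 < 10
  z = 1: |1| = 1 < 10
Step 2: Count = 5

5


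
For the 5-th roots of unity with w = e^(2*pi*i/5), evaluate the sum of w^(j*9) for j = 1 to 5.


Step 1: The sum sum_{j=1}^{n} w^(k*j) equals n if n | k, else 0.
Step 2: Here n = 5, k = 9
Step 3: Does n divide k? 5 | 9 -> False
Step 4: Sum = 0

0


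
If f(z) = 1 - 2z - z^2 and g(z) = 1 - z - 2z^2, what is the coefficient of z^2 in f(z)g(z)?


Step 1: z^2 term in f*g comes from: (1)*(-2z^2) + (-2z)*(-z) + (-z^2)*(1)
Step 2: = -2 + 2 - 1
Step 3: = -1

-1


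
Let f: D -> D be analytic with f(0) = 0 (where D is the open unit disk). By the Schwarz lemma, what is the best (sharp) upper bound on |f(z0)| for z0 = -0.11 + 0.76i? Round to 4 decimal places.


Step 1: Schwarz lemma: if f: D -> D is analytic with f(0) = 0, then |f(z)| <= |z| for all z in D, and this is sharp (f(z) = z).
Step 2: |z0|^2 = (-0.11)^2 + 0.76^2 = 0.5897
Step 3: |z0| = sqrt(0.5897) = 0.767919
Step 4: Best bound = |z0| = 0.7679

0.7679


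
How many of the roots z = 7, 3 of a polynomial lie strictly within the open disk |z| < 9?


Step 1: Check each root:
  z = 7: |7| = 7 < 9
  z = 3: |3| = 3 < 9
Step 2: Count = 2

2


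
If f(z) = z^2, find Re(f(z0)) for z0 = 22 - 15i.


Step 1: z0 = 22 - 15i
Step 2: z0^2 = 22^2 - (-15)^2 - 660i
Step 3: real part = 484 - 225 = 259

259


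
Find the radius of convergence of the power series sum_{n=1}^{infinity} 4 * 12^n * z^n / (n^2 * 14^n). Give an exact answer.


Step 1: General term a_n = 4 * 12^n / (n^2 * 14^n)
Step 2: By the root test, |a_n|^(1/n) = 4^(1/n) * 12 / (n^(2/n) * 14) -> 12/14 as n -> infinity (since 4^(1/n) -> 1 and n^(2/n) -> 1)
Step 3: R = 1/lim|a_n|^(1/n) = 14/12 = 7/6

7/6


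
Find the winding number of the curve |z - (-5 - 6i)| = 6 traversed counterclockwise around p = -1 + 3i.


Step 1: Center c = (-5, -6), radius = 6
Step 2: |p - c|^2 = 4^2 + 9^2 = 97
Step 3: r^2 = 36
Step 4: |p-c| > r so winding number = 0

0


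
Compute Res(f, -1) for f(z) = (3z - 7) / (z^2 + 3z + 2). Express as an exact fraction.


Step 1: Q(z) = z^2 + 3z + 2 = (z + 1)(z + 2)
Step 2: Q'(z) = 2z + 3
Step 3: Q'(-1) = 1, P(-1) = -10
Step 4: Res = P(-1)/Q'(-1) = -10/1 = -10

-10


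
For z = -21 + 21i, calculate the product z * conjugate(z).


Step 1: conj(z) = -21 - 21i
Step 2: z * conj(z) = (-21)^2 + 21^2
Step 3: = 441 + 441 = 882

882


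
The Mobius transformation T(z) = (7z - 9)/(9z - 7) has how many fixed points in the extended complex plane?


Step 1: Fixed points satisfy T(z) = z
Step 2: 9z^2 - 14z + 9 = 0
Step 3: Discriminant = (-14)^2 - 4*9*9 = -128
Step 4: Number of fixed points = 2

2


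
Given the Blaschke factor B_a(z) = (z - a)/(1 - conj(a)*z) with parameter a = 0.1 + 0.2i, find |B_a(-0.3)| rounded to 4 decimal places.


Step 1: Numerator z0 - a = -0.3 - (0.1 + 0.2i) = -0.4 - 0.2i
Step 2: Denominator 1 - conj(a)*z0 = 1 - (0.1 - 0.2i)*(-0.3) = 1.03 - 0.06i
Step 3: |z0 - a|^2 = (-0.4)^2 + (-0.2)^2 = 0.2; |1 - conj(a)*z0|^2 = 1.03^2 + (-0.06)^2 = 1.0645
Step 4: |B_a(-0.3)| = sqrt(0.2 / 1.0645) = sqrt(0.187882)
Step 5: = 0.4335

0.4335


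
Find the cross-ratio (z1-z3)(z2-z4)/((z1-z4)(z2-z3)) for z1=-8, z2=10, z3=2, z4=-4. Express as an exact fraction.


Step 1: (z1-z3)(z2-z4) = (-10) * 14 = -140
Step 2: (z1-z4)(z2-z3) = (-4) * 8 = -32
Step 3: Cross-ratio = 140/32 = 35/8

35/8


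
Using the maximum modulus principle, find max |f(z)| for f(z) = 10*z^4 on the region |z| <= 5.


Step 1: On |z| = 5, |f(z)| = 10 * |z|^4 = 10 * 5^4
Step 2: By maximum modulus principle, maximum is on boundary.
Step 3: Maximum = 10 * 625 = 6250

6250


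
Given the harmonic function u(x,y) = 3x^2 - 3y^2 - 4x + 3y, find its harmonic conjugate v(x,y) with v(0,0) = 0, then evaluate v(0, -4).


Step 1: v_x = -u_y = 6y - 3
Step 2: v_y = u_x = 6x - 4
Step 3: v = 6xy - 3x - 4y + C
Step 4: v(0,0) = 0 => C = 0
Step 5: v(0, -4) = 16

16


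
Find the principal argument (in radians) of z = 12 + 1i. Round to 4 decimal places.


Step 1: z = 12 + 1i
Step 2: arg(z) = atan2(1, 12)
Step 3: arg(z) = 0.0831

0.0831


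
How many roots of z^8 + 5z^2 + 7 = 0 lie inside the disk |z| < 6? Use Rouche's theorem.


Step 1: On |z| = 6 the three terms have sizes |z^8| = 6^8 = 1679616, |5z^2| = 5*6^2 = 180, |7| = 7
Step 2: The dominant term is g(z) = z^8; let h(z) = 5z^2 + 7 so f = g + h
Step 3: On |z| = 6: |g| = 1679616 and |h| <= 180 + 7 = 187
Step 4: Since 1679616 > 187, |h| < |g| on |z| = 6, so by Rouche f has the same number of zeros as g inside |z| < 6
Step 5: g(z) = z^8 has 8 zeros (all at the origin) inside |z| < 6. Answer = 8

8


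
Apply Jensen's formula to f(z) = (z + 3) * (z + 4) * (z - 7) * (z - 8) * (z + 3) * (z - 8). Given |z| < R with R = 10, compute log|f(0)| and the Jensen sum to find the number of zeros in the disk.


Jensen's formula: (1/2pi)*integral log|f(Re^it)|dt = log|f(0)| + sum_{|a_k|<R} log(R/|a_k|)
Step 1: f(0) = 3 * 4 * (-7) * (-8) * 3 * (-8) = -16128
Step 2: log|f(0)| = log|-3| + log|-4| + log|7| + log|8| + log|-3| + log|8| = 9.6883
Step 3: Zeros inside |z| < 10: -3, -4, 7, 8, -3, 8
Step 4: Jensen sum = log(10/3) + log(10/4) + log(10/7) + log(10/8) + log(10/3) + log(10/8) = 4.1272
Step 5: n(R) = number of terms in the Jensen sum = count of zeros inside |z| < 10 = 6

6


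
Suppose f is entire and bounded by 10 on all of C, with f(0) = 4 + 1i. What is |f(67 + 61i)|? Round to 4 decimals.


Step 1: By Liouville's theorem, a bounded entire function is constant.
Step 2: f(z) = f(0) = 4 + 1i for all z.
Step 3: |f(w)| = |4 + 1i| = sqrt(16 + 1)
Step 4: = 4.1231

4.1231


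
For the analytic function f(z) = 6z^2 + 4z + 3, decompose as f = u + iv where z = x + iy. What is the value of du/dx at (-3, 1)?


Step 1: f(z) = 6(x+iy)^2 + 4(x+iy) + 3
Step 2: u = 6(x^2 - y^2) + 4x + 3
Step 3: u_x = 12x + 4
Step 4: At (-3, 1): u_x = -36 + 4 = -32

-32


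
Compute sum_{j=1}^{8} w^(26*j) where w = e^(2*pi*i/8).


Step 1: The sum sum_{j=1}^{n} w^(k*j) equals n if n | k, else 0.
Step 2: Here n = 8, k = 26
Step 3: Does n divide k? 8 | 26 -> False
Step 4: Sum = 0

0


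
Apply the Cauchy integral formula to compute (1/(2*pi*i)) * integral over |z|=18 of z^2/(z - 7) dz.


Step 1: f(z) = z^2, a = 7 is inside |z| = 18
Step 2: By Cauchy integral formula: (1/(2pi*i)) * integral = f(a)
Step 3: f(7) = 7^2 = 49

49


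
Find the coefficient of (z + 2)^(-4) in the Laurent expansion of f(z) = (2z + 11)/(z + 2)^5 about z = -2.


Step 1: Write the numerator in powers of (z + 2): 2z + 11 = 2(z + 2) + (2*(-2) + 11) = 2(z + 2) + 7
Step 2: Divide by (z + 2)^5: f(z) = 7(z + 2)^(-5) + 2(z + 2)^(-4)
Step 3: This finite sum is the Laurent series of f about z = -2.
Step 4: Coefficient of (z + 2)^(-4) = coefficient of (z + 2) in the re-centred numerator = 2

2


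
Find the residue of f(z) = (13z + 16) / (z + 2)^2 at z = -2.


Step 1: Pole of order 2 at z = -2
Step 2: Res = lim d/dz [(z + 2)^2 * f(z)] as z -> -2
Step 3: (z + 2)^2 * f(z) = 13z + 16
Step 4: d/dz[13z + 16] = 13

13


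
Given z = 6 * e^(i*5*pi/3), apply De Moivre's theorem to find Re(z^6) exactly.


Step 1: By De Moivre's theorem, z^6 = 6^6 * e^(i*6*5*pi/3) = 46656 * (cos(10*pi) + i*sin(10*pi))
Step 2: |z|^6 = 6^6 = 46656
Step 3: Reduce the angle mod 2*pi: 10*pi - 10*pi = 0
Step 4: cos(0) = 1
Step 5: Re(z^6) = 46656 * 1 = 46656

46656


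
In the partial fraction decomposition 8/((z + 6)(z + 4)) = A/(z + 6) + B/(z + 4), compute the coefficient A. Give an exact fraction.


Step 1: Multiply both sides by (z + 6) and set z = -6
Step 2: A = 8 / (-6 + 4)
Step 3: A = 8 / (-2)
Step 4: A = -4

-4


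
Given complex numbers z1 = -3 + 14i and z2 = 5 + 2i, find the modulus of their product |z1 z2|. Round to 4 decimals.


Step 1: |z1| = sqrt((-3)^2 + 14^2) = sqrt(205)
Step 2: |z2| = sqrt(5^2 + 2^2) = sqrt(29)
Step 3: |z1*z2| = |z1|*|z2| = sqrt(205) * sqrt(29) = sqrt(205 * 29) = sqrt(5945)
Step 4: = 77.1038

77.1038


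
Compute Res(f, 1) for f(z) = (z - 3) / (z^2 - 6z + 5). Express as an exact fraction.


Step 1: Q(z) = z^2 - 6z + 5 = (z - 1)(z - 5)
Step 2: Q'(z) = 2z - 6
Step 3: Q'(1) = -4, P(1) = -2
Step 4: Res = P(1)/Q'(1) = -2/(-4) = 1/2

1/2


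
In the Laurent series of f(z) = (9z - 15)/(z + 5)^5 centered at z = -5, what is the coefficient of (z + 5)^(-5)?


Step 1: Write the numerator in powers of (z + 5): 9z - 15 = 9(z + 5) + (9*(-5) - 15) = 9(z + 5) - 60
Step 2: Divide by (z + 5)^5: f(z) = -60(z + 5)^(-5) + 9(z + 5)^(-4)
Step 3: This finite sum is the Laurent series of f about z = -5.
Step 4: Coefficient of (z + 5)^(-5) = 9*(-5) - 15 = -60

-60


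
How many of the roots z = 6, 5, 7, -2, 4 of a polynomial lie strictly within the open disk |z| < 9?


Step 1: Check each root:
  z = 6: |6| = 6 < 9
  z = 5: |5| = 5 < 9
  z = 7: |7| = 7 < 9
  z = -2: |-2| = 2 < 9
  z = 4: |4| = 4 < 9
Step 2: Count = 5

5


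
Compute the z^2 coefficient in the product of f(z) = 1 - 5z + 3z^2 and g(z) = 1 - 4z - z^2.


Step 1: z^2 term in f*g comes from: (1)*(-z^2) + (-5z)*(-4z) + (3z^2)*(1)
Step 2: = -1 + 20 + 3
Step 3: = 22

22


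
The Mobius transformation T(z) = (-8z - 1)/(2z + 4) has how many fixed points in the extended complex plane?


Step 1: Fixed points satisfy T(z) = z
Step 2: 2z^2 + 12z + 1 = 0
Step 3: Discriminant = 12^2 - 4*2*1 = 136
Step 4: Number of fixed points = 2

2


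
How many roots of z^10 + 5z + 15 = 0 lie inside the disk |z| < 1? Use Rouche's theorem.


Step 1: On |z| = 1 the three terms have sizes |z^10| = 1^10 = 1, |5z| = 5*1 = 5, |15| = 15
Step 2: The dominant term is g(z) = 15; let h(z) = z^10 + 5z so f = g + h
Step 3: On |z| = 1: |g| = 15 and |h| <= 1 + 5 = 6
Step 4: Since 15 > 6, |h| < |g| on |z| = 1, so by Rouche f has the same number of zeros as g inside |z| < 1
Step 5: g(z) = 15 is a nonzero constant with no zeros inside |z| < 1. Answer = 0

0


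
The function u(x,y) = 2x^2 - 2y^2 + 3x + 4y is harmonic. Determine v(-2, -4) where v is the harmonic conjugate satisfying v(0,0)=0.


Step 1: v_x = -u_y = 4y - 4
Step 2: v_y = u_x = 4x + 3
Step 3: v = 4xy - 4x + 3y + C
Step 4: v(0,0) = 0 => C = 0
Step 5: v(-2, -4) = 28

28


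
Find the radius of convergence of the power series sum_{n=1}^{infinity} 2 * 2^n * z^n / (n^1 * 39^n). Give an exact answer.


Step 1: General term a_n = 2 * 2^n / (n^1 * 39^n)
Step 2: By the root test, |a_n|^(1/n) = 2^(1/n) * 2 / (n^(1/n) * 39) -> 2/39 as n -> infinity (since 2^(1/n) -> 1 and n^(1/n) -> 1)
Step 3: R = 1/lim|a_n|^(1/n) = 39/2

39/2


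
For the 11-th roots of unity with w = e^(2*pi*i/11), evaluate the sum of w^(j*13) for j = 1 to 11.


Step 1: The sum sum_{j=1}^{n} w^(k*j) equals n if n | k, else 0.
Step 2: Here n = 11, k = 13
Step 3: Does n divide k? 11 | 13 -> False
Step 4: Sum = 0

0


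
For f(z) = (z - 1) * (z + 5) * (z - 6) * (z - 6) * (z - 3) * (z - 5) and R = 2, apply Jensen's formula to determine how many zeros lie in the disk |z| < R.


Jensen's formula: (1/2pi)*integral log|f(Re^it)|dt = log|f(0)| + sum_{|a_k|<R} log(R/|a_k|)
Step 1: f(0) = (-1) * 5 * (-6) * (-6) * (-3) * (-5) = -2700
Step 2: log|f(0)| = log|1| + log|-5| + log|6| + log|6| + log|3| + log|5| = 7.901
Step 3: Zeros inside |z| < 2: 1
Step 4: Jensen sum = log(2/1) = 0.6931
Step 5: n(R) = number of terms in the Jensen sum = count of zeros inside |z| < 2 = 1

1


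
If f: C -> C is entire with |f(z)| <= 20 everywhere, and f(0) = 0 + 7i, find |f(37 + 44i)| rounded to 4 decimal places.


Step 1: By Liouville's theorem, a bounded entire function is constant.
Step 2: f(z) = f(0) = 0 + 7i for all z.
Step 3: |f(w)| = |0 + 7i| = sqrt(0 + 49)
Step 4: = 7.0

7.0


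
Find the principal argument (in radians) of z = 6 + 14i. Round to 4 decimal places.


Step 1: z = 6 + 14i
Step 2: arg(z) = atan2(14, 6)
Step 3: arg(z) = 1.1659

1.1659


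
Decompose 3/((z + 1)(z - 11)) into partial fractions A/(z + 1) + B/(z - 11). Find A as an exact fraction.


Step 1: Multiply both sides by (z + 1) and set z = -1
Step 2: A = 3 / (-1 - 11)
Step 3: A = 3 / (-12)
Step 4: A = -1/4

-1/4


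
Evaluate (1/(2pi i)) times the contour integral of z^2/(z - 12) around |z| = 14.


Step 1: f(z) = z^2, a = 12 is inside |z| = 14
Step 2: By Cauchy integral formula: (1/(2pi*i)) * integral = f(a)
Step 3: f(12) = 12^2 = 144

144


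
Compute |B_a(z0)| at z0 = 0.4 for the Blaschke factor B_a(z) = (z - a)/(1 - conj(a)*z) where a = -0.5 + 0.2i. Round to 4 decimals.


Step 1: Numerator z0 - a = 0.4 - (-0.5 + 0.2i) = 0.9 - 0.2i
Step 2: Denominator 1 - conj(a)*z0 = 1 - (-0.5 - 0.2i)*0.4 = 1.2 + 0.08i
Step 3: |z0 - a|^2 = 0.9^2 + (-0.2)^2 = 0.85; |1 - conj(a)*z0|^2 = 1.2^2 + 0.08^2 = 1.4464
Step 4: |B_a(0.4)| = sqrt(0.85 / 1.4464) = sqrt(0.587666)
Step 5: = 0.7666

0.7666


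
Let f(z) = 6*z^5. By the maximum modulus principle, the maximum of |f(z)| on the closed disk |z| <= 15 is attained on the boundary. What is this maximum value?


Step 1: On |z| = 15, |f(z)| = 6 * |z|^5 = 6 * 15^5
Step 2: By maximum modulus principle, maximum is on boundary.
Step 3: Maximum = 6 * 759375 = 4556250

4556250


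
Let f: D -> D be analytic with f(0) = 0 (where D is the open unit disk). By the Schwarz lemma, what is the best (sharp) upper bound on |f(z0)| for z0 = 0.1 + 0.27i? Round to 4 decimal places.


Step 1: Schwarz lemma: if f: D -> D is analytic with f(0) = 0, then |f(z)| <= |z| for all z in D, and this is sharp (f(z) = z).
Step 2: |z0|^2 = 0.1^2 + 0.27^2 = 0.0829
Step 3: |z0| = sqrt(0.0829) = 0.287924
Step 4: Best bound = |z0| = 0.2879

0.2879


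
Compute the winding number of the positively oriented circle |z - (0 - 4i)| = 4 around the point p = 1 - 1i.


Step 1: Center c = (0, -4), radius = 4
Step 2: |p - c|^2 = 1^2 + 3^2 = 10
Step 3: r^2 = 16
Step 4: |p-c| < r so winding number = 1

1


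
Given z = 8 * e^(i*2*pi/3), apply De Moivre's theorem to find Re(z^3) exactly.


Step 1: By De Moivre's theorem, z^3 = 8^3 * e^(i*3*2*pi/3) = 512 * (cos(2*pi) + i*sin(2*pi))
Step 2: |z|^3 = 8^3 = 512
Step 3: Reduce the angle mod 2*pi: 2*pi - 2*pi = 0
Step 4: cos(0) = 1
Step 5: Re(z^3) = 512 * 1 = 512

512


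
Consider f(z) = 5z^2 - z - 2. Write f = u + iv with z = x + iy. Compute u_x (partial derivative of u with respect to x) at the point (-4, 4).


Step 1: f(z) = 5(x+iy)^2 - (x+iy) - 2
Step 2: u = 5(x^2 - y^2) - x - 2
Step 3: u_x = 10x - 1
Step 4: At (-4, 4): u_x = -40 - 1 = -41

-41


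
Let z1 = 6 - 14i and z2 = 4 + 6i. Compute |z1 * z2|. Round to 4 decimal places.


Step 1: |z1| = sqrt(6^2 + (-14)^2) = sqrt(232)
Step 2: |z2| = sqrt(4^2 + 6^2) = sqrt(52)
Step 3: |z1*z2| = |z1|*|z2| = sqrt(232) * sqrt(52) = sqrt(232 * 52) = sqrt(12064)
Step 4: = 109.8362

109.8362


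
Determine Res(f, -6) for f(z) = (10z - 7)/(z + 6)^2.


Step 1: Pole of order 2 at z = -6
Step 2: Res = lim d/dz [(z + 6)^2 * f(z)] as z -> -6
Step 3: (z + 6)^2 * f(z) = 10z - 7
Step 4: d/dz[10z - 7] = 10

10


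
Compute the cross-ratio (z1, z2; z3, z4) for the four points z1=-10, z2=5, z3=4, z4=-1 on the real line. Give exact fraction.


Step 1: (z1-z3)(z2-z4) = (-14) * 6 = -84
Step 2: (z1-z4)(z2-z3) = (-9) * 1 = -9
Step 3: Cross-ratio = 84/9 = 28/3

28/3


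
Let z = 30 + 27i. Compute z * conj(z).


Step 1: conj(z) = 30 - 27i
Step 2: z * conj(z) = 30^2 + 27^2
Step 3: = 900 + 729 = 1629

1629


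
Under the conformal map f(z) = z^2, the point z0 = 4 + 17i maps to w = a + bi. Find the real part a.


Step 1: z0 = 4 + 17i
Step 2: z0^2 = 4^2 - 17^2 + 136i
Step 3: real part = 16 - 289 = -273

-273


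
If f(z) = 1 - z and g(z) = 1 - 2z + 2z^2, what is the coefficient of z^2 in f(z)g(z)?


Step 1: z^2 term in f*g comes from: (1)*(2z^2) + (-z)*(-2z) + (0)*(1)
Step 2: = 2 + 2 + 0
Step 3: = 4

4


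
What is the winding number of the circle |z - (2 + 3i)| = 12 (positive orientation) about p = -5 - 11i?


Step 1: Center c = (2, 3), radius = 12
Step 2: |p - c|^2 = (-7)^2 + (-14)^2 = 245
Step 3: r^2 = 144
Step 4: |p-c| > r so winding number = 0

0


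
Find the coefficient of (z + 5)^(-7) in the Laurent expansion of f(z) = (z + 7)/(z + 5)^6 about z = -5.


Step 1: Write the numerator in powers of (z + 5): z + 7 = (z + 5) + (1*(-5) + 7) = (z + 5) + 2
Step 2: Divide by (z + 5)^6: f(z) = 2(z + 5)^(-6) + (z + 5)^(-5)
Step 3: This finite sum is the Laurent series of f about z = -5.
Step 4: Only the powers -6 and -5 appear, so the coefficient of (z + 5)^(-7) = 0

0


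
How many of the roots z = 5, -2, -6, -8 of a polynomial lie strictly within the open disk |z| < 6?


Step 1: Check each root:
  z = 5: |5| = 5 < 6
  z = -2: |-2| = 2 < 6
  z = -6: |-6| = 6 >= 6
  z = -8: |-8| = 8 >= 6
Step 2: Count = 2

2


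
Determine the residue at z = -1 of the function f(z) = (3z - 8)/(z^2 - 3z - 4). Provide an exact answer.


Step 1: Q(z) = z^2 - 3z - 4 = (z + 1)(z - 4)
Step 2: Q'(z) = 2z - 3
Step 3: Q'(-1) = -5, P(-1) = -11
Step 4: Res = P(-1)/Q'(-1) = -11/(-5) = 11/5

11/5


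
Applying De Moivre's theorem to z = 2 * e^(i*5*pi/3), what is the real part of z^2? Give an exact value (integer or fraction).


Step 1: By De Moivre's theorem, z^2 = 2^2 * e^(i*2*5*pi/3) = 4 * (cos(10*pi/3) + i*sin(10*pi/3))
Step 2: |z|^2 = 2^2 = 4
Step 3: Reduce the angle mod 2*pi: 10*pi/3 - 2*pi = 4*pi/3
Step 4: cos(4*pi/3) = -1/2
Step 5: Re(z^2) = 4 * (-1/2) = -2

-2


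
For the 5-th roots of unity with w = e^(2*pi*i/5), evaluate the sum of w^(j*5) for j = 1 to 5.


Step 1: The sum sum_{j=1}^{n} w^(k*j) equals n if n | k, else 0.
Step 2: Here n = 5, k = 5
Step 3: Does n divide k? 5 | 5 -> True
Step 4: Sum = 5

5


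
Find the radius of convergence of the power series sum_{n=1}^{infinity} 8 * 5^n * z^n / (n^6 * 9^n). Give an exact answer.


Step 1: General term a_n = 8 * 5^n / (n^6 * 9^n)
Step 2: By the root test, |a_n|^(1/n) = 8^(1/n) * 5 / (n^(6/n) * 9) -> 5/9 as n -> infinity (since 8^(1/n) -> 1 and n^(6/n) -> 1)
Step 3: R = 1/lim|a_n|^(1/n) = 9/5

9/5


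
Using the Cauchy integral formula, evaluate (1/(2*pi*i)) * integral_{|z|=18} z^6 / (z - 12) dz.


Step 1: f(z) = z^6, a = 12 is inside |z| = 18
Step 2: By Cauchy integral formula: (1/(2pi*i)) * integral = f(a)
Step 3: f(12) = 12^6 = 2985984

2985984


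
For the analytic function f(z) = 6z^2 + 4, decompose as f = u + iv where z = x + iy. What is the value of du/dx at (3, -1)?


Step 1: f(z) = 6(x+iy)^2 + 4
Step 2: u = 6(x^2 - y^2) + 4
Step 3: u_x = 12x + 0
Step 4: At (3, -1): u_x = 36 + 0 = 36

36


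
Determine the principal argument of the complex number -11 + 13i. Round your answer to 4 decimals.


Step 1: z = -11 + 13i
Step 2: arg(z) = atan2(13, -11)
Step 3: arg(z) = 2.2731

2.2731


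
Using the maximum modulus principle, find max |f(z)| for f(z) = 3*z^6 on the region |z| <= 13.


Step 1: On |z| = 13, |f(z)| = 3 * |z|^6 = 3 * 13^6
Step 2: By maximum modulus principle, maximum is on boundary.
Step 3: Maximum = 3 * 4826809 = 14480427

14480427


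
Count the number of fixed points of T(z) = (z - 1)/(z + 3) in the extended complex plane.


Step 1: Fixed points satisfy T(z) = z
Step 2: z^2 + 2z + 1 = 0
Step 3: Discriminant = 2^2 - 4*1*1 = 0
Step 4: Number of fixed points = 1

1


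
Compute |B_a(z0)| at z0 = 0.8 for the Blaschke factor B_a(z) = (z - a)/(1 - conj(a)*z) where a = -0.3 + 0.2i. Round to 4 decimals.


Step 1: Numerator z0 - a = 0.8 - (-0.3 + 0.2i) = 1.1 - 0.2i
Step 2: Denominator 1 - conj(a)*z0 = 1 - (-0.3 - 0.2i)*0.8 = 1.24 + 0.16i
Step 3: |z0 - a|^2 = 1.1^2 + (-0.2)^2 = 1.25; |1 - conj(a)*z0|^2 = 1.24^2 + 0.16^2 = 1.5632
Step 4: |B_a(0.8)| = sqrt(1.25 / 1.5632) = sqrt(0.799642)
Step 5: = 0.8942

0.8942


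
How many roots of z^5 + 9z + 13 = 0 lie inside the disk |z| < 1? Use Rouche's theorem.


Step 1: On |z| = 1 the three terms have sizes |z^5| = 1^5 = 1, |9z| = 9*1 = 9, |13| = 13
Step 2: The dominant term is g(z) = 13; let h(z) = z^5 + 9z so f = g + h
Step 3: On |z| = 1: |g| = 13 and |h| <= 1 + 9 = 10
Step 4: Since 13 > 10, |h| < |g| on |z| = 1, so by Rouche f has the same number of zeros as g inside |z| < 1
Step 5: g(z) = 13 is a nonzero constant with no zeros inside |z| < 1. Answer = 0

0


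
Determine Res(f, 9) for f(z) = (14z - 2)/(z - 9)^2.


Step 1: Pole of order 2 at z = 9
Step 2: Res = lim d/dz [(z - 9)^2 * f(z)] as z -> 9
Step 3: (z - 9)^2 * f(z) = 14z - 2
Step 4: d/dz[14z - 2] = 14

14


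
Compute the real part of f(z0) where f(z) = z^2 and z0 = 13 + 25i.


Step 1: z0 = 13 + 25i
Step 2: z0^2 = 13^2 - 25^2 + 650i
Step 3: real part = 169 - 625 = -456

-456


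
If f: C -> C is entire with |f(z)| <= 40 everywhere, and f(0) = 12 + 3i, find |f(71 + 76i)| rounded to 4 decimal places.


Step 1: By Liouville's theorem, a bounded entire function is constant.
Step 2: f(z) = f(0) = 12 + 3i for all z.
Step 3: |f(w)| = |12 + 3i| = sqrt(144 + 9)
Step 4: = 12.3693

12.3693


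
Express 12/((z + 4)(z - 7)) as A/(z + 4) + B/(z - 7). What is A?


Step 1: Multiply both sides by (z + 4) and set z = -4
Step 2: A = 12 / (-4 - 7)
Step 3: A = 12 / (-11)
Step 4: A = -12/11

-12/11


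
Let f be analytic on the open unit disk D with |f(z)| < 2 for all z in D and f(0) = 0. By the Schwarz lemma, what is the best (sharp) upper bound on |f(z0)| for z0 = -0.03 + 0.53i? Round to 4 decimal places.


Step 1: g = f/2 maps D -> D with g(0) = 0, so by the Schwarz lemma |g(z)| <= |z|, i.e. |f(z)| <= 2|z|; this is sharp (f(z) = 2z).
Step 2: |z0|^2 = (-0.03)^2 + 0.53^2 = 0.2818
Step 3: |z0| = sqrt(0.2818) = 0.530848
Step 4: Best bound = 2 * |z0| = 2 * 0.530848 = 1.0617

1.0617


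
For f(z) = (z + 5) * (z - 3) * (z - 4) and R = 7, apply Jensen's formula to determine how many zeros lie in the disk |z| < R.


Jensen's formula: (1/2pi)*integral log|f(Re^it)|dt = log|f(0)| + sum_{|a_k|<R} log(R/|a_k|)
Step 1: f(0) = 5 * (-3) * (-4) = 60
Step 2: log|f(0)| = log|-5| + log|3| + log|4| = 4.0943
Step 3: Zeros inside |z| < 7: -5, 3, 4
Step 4: Jensen sum = log(7/5) + log(7/3) + log(7/4) = 1.7434
Step 5: n(R) = number of terms in the Jensen sum = count of zeros inside |z| < 7 = 3

3


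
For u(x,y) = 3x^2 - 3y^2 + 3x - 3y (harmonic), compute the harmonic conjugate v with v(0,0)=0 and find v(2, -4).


Step 1: v_x = -u_y = 6y + 3
Step 2: v_y = u_x = 6x + 3
Step 3: v = 6xy + 3x + 3y + C
Step 4: v(0,0) = 0 => C = 0
Step 5: v(2, -4) = -54

-54


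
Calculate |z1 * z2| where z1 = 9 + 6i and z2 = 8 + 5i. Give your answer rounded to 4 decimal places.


Step 1: |z1| = sqrt(9^2 + 6^2) = sqrt(117)
Step 2: |z2| = sqrt(8^2 + 5^2) = sqrt(89)
Step 3: |z1*z2| = |z1|*|z2| = sqrt(117) * sqrt(89) = sqrt(117 * 89) = sqrt(10413)
Step 4: = 102.0441

102.0441


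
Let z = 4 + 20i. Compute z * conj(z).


Step 1: conj(z) = 4 - 20i
Step 2: z * conj(z) = 4^2 + 20^2
Step 3: = 16 + 400 = 416

416


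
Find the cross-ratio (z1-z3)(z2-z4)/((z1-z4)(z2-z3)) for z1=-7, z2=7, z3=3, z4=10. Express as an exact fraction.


Step 1: (z1-z3)(z2-z4) = (-10) * (-3) = 30
Step 2: (z1-z4)(z2-z3) = (-17) * 4 = -68
Step 3: Cross-ratio = -30/68 = -15/34

-15/34


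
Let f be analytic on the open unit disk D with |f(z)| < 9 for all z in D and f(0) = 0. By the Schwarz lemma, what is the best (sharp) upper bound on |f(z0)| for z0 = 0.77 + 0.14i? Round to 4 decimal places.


Step 1: g = f/9 maps D -> D with g(0) = 0, so by the Schwarz lemma |g(z)| <= |z|, i.e. |f(z)| <= 9|z|; this is sharp (f(z) = 9z).
Step 2: |z0|^2 = 0.77^2 + 0.14^2 = 0.6125
Step 3: |z0| = sqrt(0.6125) = 0.782624
Step 4: Best bound = 9 * |z0| = 9 * 0.782624 = 7.0436

7.0436


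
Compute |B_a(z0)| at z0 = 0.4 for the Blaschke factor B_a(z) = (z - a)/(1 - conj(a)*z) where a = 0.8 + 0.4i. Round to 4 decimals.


Step 1: Numerator z0 - a = 0.4 - (0.8 + 0.4i) = -0.4 - 0.4i
Step 2: Denominator 1 - conj(a)*z0 = 1 - (0.8 - 0.4i)*0.4 = 0.68 + 0.16i
Step 3: |z0 - a|^2 = (-0.4)^2 + (-0.4)^2 = 0.32; |1 - conj(a)*z0|^2 = 0.68^2 + 0.16^2 = 0.488
Step 4: |B_a(0.4)| = sqrt(0.32 / 0.488) = sqrt(0.655738)
Step 5: = 0.8098

0.8098


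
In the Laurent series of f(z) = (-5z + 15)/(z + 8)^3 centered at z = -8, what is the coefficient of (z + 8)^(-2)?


Step 1: Write the numerator in powers of (z + 8): -5z + 15 = -5(z + 8) + (-5*(-8) + 15) = -5(z + 8) + 55
Step 2: Divide by (z + 8)^3: f(z) = 55(z + 8)^(-3) - 5(z + 8)^(-2)
Step 3: This finite sum is the Laurent series of f about z = -8.
Step 4: Coefficient of (z + 8)^(-2) = coefficient of (z + 8) in the re-centred numerator = -5

-5


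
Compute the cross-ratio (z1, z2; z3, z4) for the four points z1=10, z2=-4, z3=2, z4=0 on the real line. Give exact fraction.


Step 1: (z1-z3)(z2-z4) = 8 * (-4) = -32
Step 2: (z1-z4)(z2-z3) = 10 * (-6) = -60
Step 3: Cross-ratio = 32/60 = 8/15

8/15


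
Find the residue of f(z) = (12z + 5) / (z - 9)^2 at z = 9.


Step 1: Pole of order 2 at z = 9
Step 2: Res = lim d/dz [(z - 9)^2 * f(z)] as z -> 9
Step 3: (z - 9)^2 * f(z) = 12z + 5
Step 4: d/dz[12z + 5] = 12

12


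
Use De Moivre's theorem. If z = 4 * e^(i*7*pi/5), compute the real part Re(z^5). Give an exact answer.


Step 1: By De Moivre's theorem, z^5 = 4^5 * e^(i*5*7*pi/5) = 1024 * (cos(7*pi) + i*sin(7*pi))
Step 2: |z|^5 = 4^5 = 1024
Step 3: Reduce the angle mod 2*pi: 7*pi - 6*pi = pi
Step 4: cos(pi) = -1
Step 5: Re(z^5) = 1024 * (-1) = -1024

-1024


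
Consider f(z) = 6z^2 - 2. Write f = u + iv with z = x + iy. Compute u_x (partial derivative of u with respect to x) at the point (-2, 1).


Step 1: f(z) = 6(x+iy)^2 - 2
Step 2: u = 6(x^2 - y^2) - 2
Step 3: u_x = 12x + 0
Step 4: At (-2, 1): u_x = -24 + 0 = -24

-24
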